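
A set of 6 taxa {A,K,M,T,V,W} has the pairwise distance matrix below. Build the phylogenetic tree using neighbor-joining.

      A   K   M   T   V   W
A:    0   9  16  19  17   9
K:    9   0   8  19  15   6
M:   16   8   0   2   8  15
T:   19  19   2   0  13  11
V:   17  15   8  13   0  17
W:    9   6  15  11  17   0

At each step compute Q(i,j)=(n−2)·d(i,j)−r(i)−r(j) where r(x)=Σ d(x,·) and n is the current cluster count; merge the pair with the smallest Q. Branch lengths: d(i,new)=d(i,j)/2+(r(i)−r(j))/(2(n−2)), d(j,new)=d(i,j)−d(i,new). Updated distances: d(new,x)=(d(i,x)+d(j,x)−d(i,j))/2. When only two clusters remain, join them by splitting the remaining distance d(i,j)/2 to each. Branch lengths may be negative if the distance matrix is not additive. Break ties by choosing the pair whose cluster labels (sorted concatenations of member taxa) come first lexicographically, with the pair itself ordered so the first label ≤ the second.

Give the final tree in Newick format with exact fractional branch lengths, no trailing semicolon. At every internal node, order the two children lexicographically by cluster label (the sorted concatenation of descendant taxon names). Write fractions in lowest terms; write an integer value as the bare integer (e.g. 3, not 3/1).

step 1: merge (M,T) at d=2, Q=-105; branch lengths M→-7/8, T→23/8; new cluster MT
  updated: d(A,MT)=33/2, d(K,MT)=25/2, d(MT,V)=19/2, d(MT,W)=12
step 2: merge (MT,V) at d=19/2, Q=-161/2; branch lengths MT→41/12, V→73/12; new cluster MTV
  updated: d(A,MTV)=12, d(K,MTV)=9, d(MTV,W)=39/4
step 3: merge (A,MTV) at d=12, Q=-147/4; branch lengths A→93/16, MTV→99/16; new cluster AMTV
  updated: d(AMTV,K)=3, d(AMTV,W)=27/8
step 4: merge (AMTV,K) at d=3, Q=-99/8; branch lengths AMTV→3/16, K→45/16; new cluster AKMTV
  updated: d(AKMTV,W)=51/16
step 5: merge (AKMTV,W) at d=51/16; branch lengths AKMTV→51/32, W→51/32; new cluster AKMTVW
final tree: (((A:93/16,((M:-7/8,T:23/8):41/12,V:73/12):99/16):3/16,K:45/16):51/32,W:51/32)
total length: 475/16

(((A:93/16,((M:-7/8,T:23/8):41/12,V:73/12):99/16):3/16,K:45/16):51/32,W:51/32)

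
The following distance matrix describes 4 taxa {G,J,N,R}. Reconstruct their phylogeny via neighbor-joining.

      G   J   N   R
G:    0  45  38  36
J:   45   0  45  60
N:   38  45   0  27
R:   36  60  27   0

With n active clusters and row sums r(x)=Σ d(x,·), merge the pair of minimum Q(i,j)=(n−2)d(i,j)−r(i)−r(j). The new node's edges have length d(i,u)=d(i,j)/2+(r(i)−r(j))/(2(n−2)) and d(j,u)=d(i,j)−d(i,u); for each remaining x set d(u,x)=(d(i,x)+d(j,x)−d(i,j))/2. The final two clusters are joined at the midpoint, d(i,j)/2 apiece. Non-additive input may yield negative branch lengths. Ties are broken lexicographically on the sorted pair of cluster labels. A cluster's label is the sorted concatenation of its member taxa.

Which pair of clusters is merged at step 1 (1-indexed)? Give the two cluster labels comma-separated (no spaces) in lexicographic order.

iteration 1: select G,J (d=45, Q=-179); attach at lengths (59/4, 121/4); label the merged cluster GJ
  updated: d(GJ,N)=19, d(GJ,R)=51/2
iteration 2: select GJ,N (d=19, Q=-143/2); attach at lengths (35/4, 41/4); label the merged cluster GJN
  updated: d(GJN,R)=67/4
iteration 3: select GJN,R (d=67/4); attach at lengths (67/8, 67/8); label the merged cluster GJNR
final tree: (((G:59/4,J:121/4):35/4,N:41/4):67/8,R:67/8)
total length: 323/4

G,J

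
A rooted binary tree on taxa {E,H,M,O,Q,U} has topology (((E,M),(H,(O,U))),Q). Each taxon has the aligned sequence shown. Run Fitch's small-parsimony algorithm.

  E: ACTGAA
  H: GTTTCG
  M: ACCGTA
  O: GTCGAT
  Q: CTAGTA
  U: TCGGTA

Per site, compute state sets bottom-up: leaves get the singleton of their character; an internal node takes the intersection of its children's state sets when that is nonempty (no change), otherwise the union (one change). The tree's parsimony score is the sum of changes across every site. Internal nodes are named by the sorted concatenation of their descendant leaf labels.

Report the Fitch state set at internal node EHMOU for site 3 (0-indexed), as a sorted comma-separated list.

G

site 0, node EM: E={A} ∩ M={A} → {A} (+0)
site 0, node OU: O={G} ∪ U={T} → {G,T} (+1)
site 0, node HOU: H={G} ∩ OU={G,T} → {G} (+0)
site 0, node EHMOU: EM={A} ∪ HOU={G} → {A,G} (+1)
site 0, node EHMOQU: EHMOU={A,G} ∪ Q={C} → {A,C,G} (+1)
site 1, node EM: E={C} ∩ M={C} → {C} (+0)
site 1, node OU: O={T} ∪ U={C} → {C,T} (+1)
site 1, node HOU: H={T} ∩ OU={C,T} → {T} (+0)
site 1, node EHMOU: EM={C} ∪ HOU={T} → {C,T} (+1)
site 1, node EHMOQU: EHMOU={C,T} ∩ Q={T} → {T} (+0)
site 2, node EM: E={T} ∪ M={C} → {C,T} (+1)
site 2, node OU: O={C} ∪ U={G} → {C,G} (+1)
site 2, node HOU: H={T} ∪ OU={C,G} → {C,G,T} (+1)
site 2, node EHMOU: EM={C,T} ∩ HOU={C,G,T} → {C,T} (+0)
site 2, node EHMOQU: EHMOU={C,T} ∪ Q={A} → {A,C,T} (+1)
site 3, node EM: E={G} ∩ M={G} → {G} (+0)
site 3, node OU: O={G} ∩ U={G} → {G} (+0)
site 3, node HOU: H={T} ∪ OU={G} → {G,T} (+1)
site 3, node EHMOU: EM={G} ∩ HOU={G,T} → {G} (+0)
site 3, node EHMOQU: EHMOU={G} ∩ Q={G} → {G} (+0)
site 4, node EM: E={A} ∪ M={T} → {A,T} (+1)
site 4, node OU: O={A} ∪ U={T} → {A,T} (+1)
site 4, node HOU: H={C} ∪ OU={A,T} → {A,C,T} (+1)
site 4, node EHMOU: EM={A,T} ∩ HOU={A,C,T} → {A,T} (+0)
site 4, node EHMOQU: EHMOU={A,T} ∩ Q={T} → {T} (+0)
site 5, node EM: E={A} ∩ M={A} → {A} (+0)
site 5, node OU: O={T} ∪ U={A} → {A,T} (+1)
site 5, node HOU: H={G} ∪ OU={A,T} → {A,G,T} (+1)
site 5, node EHMOU: EM={A} ∩ HOU={A,G,T} → {A} (+0)
site 5, node EHMOQU: EHMOU={A} ∩ Q={A} → {A} (+0)
per-site changes: [3, 2, 4, 1, 3, 2]; total = 15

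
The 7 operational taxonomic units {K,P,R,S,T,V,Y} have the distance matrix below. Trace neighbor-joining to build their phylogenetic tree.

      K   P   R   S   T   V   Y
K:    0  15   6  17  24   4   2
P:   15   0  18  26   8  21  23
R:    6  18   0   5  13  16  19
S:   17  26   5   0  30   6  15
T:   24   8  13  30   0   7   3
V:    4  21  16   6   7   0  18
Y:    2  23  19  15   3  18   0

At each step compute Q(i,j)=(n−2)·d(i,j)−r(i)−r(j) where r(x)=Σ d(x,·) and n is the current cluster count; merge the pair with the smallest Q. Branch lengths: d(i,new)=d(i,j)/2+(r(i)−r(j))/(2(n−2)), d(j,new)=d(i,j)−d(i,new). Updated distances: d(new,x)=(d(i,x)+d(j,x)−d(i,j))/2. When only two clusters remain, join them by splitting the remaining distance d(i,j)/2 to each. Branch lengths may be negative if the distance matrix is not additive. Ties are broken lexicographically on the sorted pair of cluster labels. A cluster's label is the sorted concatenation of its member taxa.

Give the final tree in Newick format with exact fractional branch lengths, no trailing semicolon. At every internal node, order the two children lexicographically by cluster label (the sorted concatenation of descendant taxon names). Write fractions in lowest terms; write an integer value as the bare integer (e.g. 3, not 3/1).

iteration 1: select P,T (d=8, Q=-156); attach at lengths (33/5, 7/5); label the merged cluster PT
  updated: d(K,PT)=31/2, d(PT,R)=23/2, d(PT,S)=24, d(PT,V)=10, d(PT,Y)=9
iteration 2: select R,S (d=5, Q=-209/2); attach at lengths (21/16, 59/16); label the merged cluster RS
  updated: d(K,RS)=9, d(PT,RS)=61/4, d(RS,V)=17/2, d(RS,Y)=29/2
iteration 3: select K,Y (d=2, Q=-68); attach at lengths (-7/6, 19/6); label the merged cluster KY
  updated: d(KY,PT)=45/4, d(KY,RS)=43/4, d(KY,V)=10
iteration 4: select KY,PT (d=45/4, Q=-46); attach at lengths (9/2, 27/4); label the merged cluster KPTY
  updated: d(KPTY,RS)=59/8, d(KPTY,V)=35/8
iteration 5: select KPTY,RS (d=59/8, Q=-81/4); attach at lengths (13/8, 23/4); label the merged cluster KPRSTY
  updated: d(KPRSTY,V)=11/4
iteration 6: select KPRSTY,V (d=11/4); attach at lengths (11/8, 11/8); label the merged cluster KPRSTVY
final tree: ((((K:-7/6,Y:19/6):9/2,(P:33/5,T:7/5):27/4):13/8,(R:21/16,S:59/16):23/4):11/8,V:11/8)
total length: 291/8

((((K:-7/6,Y:19/6):9/2,(P:33/5,T:7/5):27/4):13/8,(R:21/16,S:59/16):23/4):11/8,V:11/8)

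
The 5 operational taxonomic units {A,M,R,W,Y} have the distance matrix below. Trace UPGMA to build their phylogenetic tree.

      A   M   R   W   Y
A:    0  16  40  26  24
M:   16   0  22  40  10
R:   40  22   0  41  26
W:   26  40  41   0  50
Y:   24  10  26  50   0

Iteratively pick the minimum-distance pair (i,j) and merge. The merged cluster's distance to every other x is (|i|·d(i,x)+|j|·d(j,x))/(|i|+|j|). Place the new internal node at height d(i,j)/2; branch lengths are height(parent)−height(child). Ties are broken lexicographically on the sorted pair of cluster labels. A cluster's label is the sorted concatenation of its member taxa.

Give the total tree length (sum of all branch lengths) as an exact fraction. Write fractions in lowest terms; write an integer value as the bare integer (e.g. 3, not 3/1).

827/12

1. join M+Y (d=10) ⇒ MY; edges |M|=5, |Y|=5
  updated: d(A,MY)=20, d(MY,R)=24, d(MY,W)=45
2. join A+MY (d=20) ⇒ AMY; edges |A|=10, |MY|=5
  updated: d(AMY,R)=88/3, d(AMY,W)=116/3
3. join AMY+R (d=88/3) ⇒ AMRY; edges |AMY|=14/3, |R|=44/3
  updated: d(AMRY,W)=157/4
4. join AMRY+W (d=157/4) ⇒ AMRWY; edges |AMRY|=119/24, |W|=157/8
final tree: (((A:10,(M:5,Y:5):5):14/3,R:44/3):119/24,W:157/8)
total length: 827/12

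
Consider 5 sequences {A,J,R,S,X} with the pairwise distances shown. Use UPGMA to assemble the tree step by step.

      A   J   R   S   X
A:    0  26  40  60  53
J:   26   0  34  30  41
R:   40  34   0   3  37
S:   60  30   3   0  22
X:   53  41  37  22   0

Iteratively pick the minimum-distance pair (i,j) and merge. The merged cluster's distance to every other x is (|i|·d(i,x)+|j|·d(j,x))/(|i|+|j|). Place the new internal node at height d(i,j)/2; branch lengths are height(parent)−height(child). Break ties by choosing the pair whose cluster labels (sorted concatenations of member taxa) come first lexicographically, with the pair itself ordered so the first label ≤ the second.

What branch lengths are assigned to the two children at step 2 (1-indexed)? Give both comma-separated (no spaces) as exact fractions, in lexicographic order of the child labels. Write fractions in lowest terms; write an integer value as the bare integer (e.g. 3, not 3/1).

13,13

step 1: merge (R,S) at d=3; branch lengths R→3/2, S→3/2; new cluster RS
  updated: d(A,RS)=50, d(J,RS)=32, d(RS,X)=59/2
step 2: merge (A,J) at d=26; branch lengths A→13, J→13; new cluster AJ
  updated: d(AJ,RS)=41, d(AJ,X)=47
step 3: merge (RS,X) at d=59/2; branch lengths RS→53/4, X→59/4; new cluster RSX
  updated: d(AJ,RSX)=43
step 4: merge (AJ,RSX) at d=43; branch lengths AJ→17/2, RSX→27/4; new cluster AJRSX
final tree: ((A:13,J:13):17/2,((R:3/2,S:3/2):53/4,X:59/4):27/4)
total length: 289/4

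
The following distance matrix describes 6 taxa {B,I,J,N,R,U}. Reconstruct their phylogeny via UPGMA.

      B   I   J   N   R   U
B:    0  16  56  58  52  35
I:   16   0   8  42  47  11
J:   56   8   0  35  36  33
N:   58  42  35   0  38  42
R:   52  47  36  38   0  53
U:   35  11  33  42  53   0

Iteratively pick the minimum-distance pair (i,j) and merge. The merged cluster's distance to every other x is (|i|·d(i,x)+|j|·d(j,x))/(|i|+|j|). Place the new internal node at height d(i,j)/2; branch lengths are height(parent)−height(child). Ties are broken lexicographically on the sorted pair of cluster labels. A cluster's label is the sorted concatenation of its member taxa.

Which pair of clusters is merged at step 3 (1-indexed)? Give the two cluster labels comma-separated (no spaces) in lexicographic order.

1. join I+J (d=8) ⇒ IJ; edges |I|=4, |J|=4
  updated: d(B,IJ)=36, d(IJ,N)=77/2, d(IJ,R)=83/2, d(IJ,U)=22
2. join IJ+U (d=22) ⇒ IJU; edges |IJ|=7, |U|=11
  updated: d(B,IJU)=107/3, d(IJU,N)=119/3, d(IJU,R)=136/3
3. join B+IJU (d=107/3) ⇒ BIJU; edges |B|=107/6, |IJU|=41/6
  updated: d(BIJU,N)=177/4, d(BIJU,R)=47
4. join N+R (d=38) ⇒ NR; edges |N|=19, |R|=19
  updated: d(BIJU,NR)=365/8
5. join BIJU+NR (d=365/8) ⇒ BIJNRU; edges |BIJU|=239/48, |NR|=61/16
final tree: ((B:107/6,((I:4,J:4):7,U:11):41/6):239/48,(N:19,R:19):61/16)
total length: 2339/24

B,IJU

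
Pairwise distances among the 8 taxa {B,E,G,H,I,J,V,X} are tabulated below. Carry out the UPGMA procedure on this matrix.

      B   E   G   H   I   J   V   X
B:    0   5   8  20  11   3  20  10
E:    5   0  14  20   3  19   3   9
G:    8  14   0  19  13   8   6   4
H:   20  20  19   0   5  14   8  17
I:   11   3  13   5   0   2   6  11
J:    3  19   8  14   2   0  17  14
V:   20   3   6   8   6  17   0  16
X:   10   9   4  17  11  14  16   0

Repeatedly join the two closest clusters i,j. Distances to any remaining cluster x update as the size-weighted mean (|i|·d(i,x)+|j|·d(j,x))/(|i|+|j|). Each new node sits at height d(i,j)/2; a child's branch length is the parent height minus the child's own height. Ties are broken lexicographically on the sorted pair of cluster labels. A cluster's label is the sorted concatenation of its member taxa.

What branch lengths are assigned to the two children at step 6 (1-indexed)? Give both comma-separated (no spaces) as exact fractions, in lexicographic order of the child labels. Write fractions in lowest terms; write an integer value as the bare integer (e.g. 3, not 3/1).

step 1: merge (I,J) at d=2; branch lengths I→1, J→1; new cluster IJ
  updated: d(B,IJ)=7, d(E,IJ)=11, d(G,IJ)=21/2, d(H,IJ)=19/2, d(IJ,V)=23/2, d(IJ,X)=25/2
step 2: merge (E,V) at d=3; branch lengths E→3/2, V→3/2; new cluster EV
  updated: d(B,EV)=25/2, d(EV,G)=10, d(EV,H)=14, d(EV,IJ)=45/4, d(EV,X)=25/2
step 3: merge (G,X) at d=4; branch lengths G→2, X→2; new cluster GX
  updated: d(B,GX)=9, d(EV,GX)=45/4, d(GX,H)=18, d(GX,IJ)=23/2
step 4: merge (B,IJ) at d=7; branch lengths B→7/2, IJ→5/2; new cluster BIJ
  updated: d(BIJ,EV)=35/3, d(BIJ,GX)=32/3, d(BIJ,H)=13
step 5: merge (BIJ,GX) at d=32/3; branch lengths BIJ→11/6, GX→10/3; new cluster BGIJX
  updated: d(BGIJX,EV)=23/2, d(BGIJX,H)=15
step 6: merge (BGIJX,EV) at d=23/2; branch lengths BGIJX→5/12, EV→17/4; new cluster BEGIJVX
  updated: d(BEGIJVX,H)=103/7
step 7: merge (BEGIJVX,H) at d=103/7; branch lengths BEGIJVX→45/28, H→103/14; new cluster BEGHIJVX
final tree: ((((B:7/2,(I:1,J:1):5/2):11/6,(G:2,X:2):10/3):5/12,(E:3/2,V:3/2):17/4):45/28,H:103/14)
total length: 2839/84

5/12,17/4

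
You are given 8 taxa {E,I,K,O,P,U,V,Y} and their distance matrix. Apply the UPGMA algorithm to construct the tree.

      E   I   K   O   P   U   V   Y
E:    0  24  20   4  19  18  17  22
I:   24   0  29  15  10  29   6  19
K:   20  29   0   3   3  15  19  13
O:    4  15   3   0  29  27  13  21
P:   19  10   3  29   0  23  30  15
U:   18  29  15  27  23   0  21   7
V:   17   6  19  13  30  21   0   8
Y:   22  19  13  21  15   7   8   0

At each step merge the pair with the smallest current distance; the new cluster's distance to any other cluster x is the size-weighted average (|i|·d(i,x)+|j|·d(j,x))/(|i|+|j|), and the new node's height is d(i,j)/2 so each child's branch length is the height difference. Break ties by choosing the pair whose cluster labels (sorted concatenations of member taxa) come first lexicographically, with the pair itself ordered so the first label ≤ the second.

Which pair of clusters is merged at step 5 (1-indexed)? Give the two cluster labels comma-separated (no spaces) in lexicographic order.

iteration 1: select K,O (d=3); attach at lengths (3/2, 3/2); label the merged cluster KO
  updated: d(E,KO)=12, d(I,KO)=22, d(KO,P)=16, d(KO,U)=21, d(KO,V)=16, d(KO,Y)=17
iteration 2: select I,V (d=6); attach at lengths (3, 3); label the merged cluster IV
  updated: d(E,IV)=41/2, d(IV,KO)=19, d(IV,P)=20, d(IV,U)=25, d(IV,Y)=27/2
iteration 3: select U,Y (d=7); attach at lengths (7/2, 7/2); label the merged cluster UY
  updated: d(E,UY)=20, d(IV,UY)=77/4, d(KO,UY)=19, d(P,UY)=19
iteration 4: select E,KO (d=12); attach at lengths (6, 9/2); label the merged cluster EKO
  updated: d(EKO,IV)=39/2, d(EKO,P)=17, d(EKO,UY)=58/3
iteration 5: select EKO,P (d=17); attach at lengths (5/2, 17/2); label the merged cluster EKOP
  updated: d(EKOP,IV)=157/8, d(EKOP,UY)=77/4
iteration 6: select EKOP,UY (d=77/4); attach at lengths (9/8, 49/8); label the merged cluster EKOPUY
  updated: d(EKOPUY,IV)=39/2
iteration 7: select EKOPUY,IV (d=39/2); attach at lengths (1/8, 27/4); label the merged cluster EIKOPUVY
final tree: ((((E:6,(K:3/2,O:3/2):9/2):5/2,P:17/2):9/8,(U:7/2,Y:7/2):49/8):1/8,(I:3,V:3):27/4)
total length: 413/8

EKO,P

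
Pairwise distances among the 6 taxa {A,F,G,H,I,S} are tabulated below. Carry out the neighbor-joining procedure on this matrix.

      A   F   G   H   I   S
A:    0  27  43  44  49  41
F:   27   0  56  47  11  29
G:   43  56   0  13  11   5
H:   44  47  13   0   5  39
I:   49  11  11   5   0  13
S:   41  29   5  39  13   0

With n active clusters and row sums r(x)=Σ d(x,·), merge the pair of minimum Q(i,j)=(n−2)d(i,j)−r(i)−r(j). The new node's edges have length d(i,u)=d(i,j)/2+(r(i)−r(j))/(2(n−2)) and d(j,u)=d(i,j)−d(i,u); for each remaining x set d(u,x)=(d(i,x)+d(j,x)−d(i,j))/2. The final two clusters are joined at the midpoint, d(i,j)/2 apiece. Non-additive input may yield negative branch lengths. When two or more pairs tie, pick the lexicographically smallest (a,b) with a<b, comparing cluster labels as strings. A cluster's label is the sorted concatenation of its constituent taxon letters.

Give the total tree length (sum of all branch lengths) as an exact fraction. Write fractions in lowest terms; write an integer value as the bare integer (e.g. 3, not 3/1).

iteration 1: select A,F (d=27, Q=-266); attach at lengths (71/4, 37/4); label the merged cluster AF
  updated: d(AF,G)=36, d(AF,H)=32, d(AF,I)=33/2, d(AF,S)=43/2
iteration 2: select G,S (d=5, Q=-257/2); attach at lengths (1/4, 19/4); label the merged cluster GS
  updated: d(AF,GS)=105/4, d(GS,H)=47/2, d(GS,I)=19/2
iteration 3: select AF,GS (d=105/4, Q=-163/2); attach at lengths (17, 37/4); label the merged cluster AFGS
  updated: d(AFGS,H)=117/8, d(AFGS,I)=-1/8
iteration 4: select AFGS,H (d=117/8, Q=-39/2); attach at lengths (19/4, 79/8); label the merged cluster AFGHS
  updated: d(AFGHS,I)=-39/8
iteration 5: select AFGHS,I (d=-39/8); attach at lengths (-39/16, -39/16); label the merged cluster AFGHIS
final tree: ((((A:71/4,F:37/4):17,(G:1/4,S:19/4):37/4):19/4,H:79/8):-39/16,I:-39/16)
total length: 68

68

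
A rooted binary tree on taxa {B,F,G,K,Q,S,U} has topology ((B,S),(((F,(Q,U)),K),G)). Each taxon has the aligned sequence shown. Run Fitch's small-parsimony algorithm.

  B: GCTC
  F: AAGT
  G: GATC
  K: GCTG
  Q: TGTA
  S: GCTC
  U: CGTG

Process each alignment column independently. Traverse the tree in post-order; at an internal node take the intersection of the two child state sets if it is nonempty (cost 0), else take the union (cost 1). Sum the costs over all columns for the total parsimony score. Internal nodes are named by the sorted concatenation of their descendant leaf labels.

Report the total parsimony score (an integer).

site 0, node BS: B={G} ∩ S={G} → {G} (+0)
site 0, node QU: Q={T} ∪ U={C} → {C,T} (+1)
site 0, node FQU: F={A} ∪ QU={C,T} → {A,C,T} (+1)
site 0, node FKQU: FQU={A,C,T} ∪ K={G} → {A,C,G,T} (+1)
site 0, node FGKQU: FKQU={A,C,G,T} ∩ G={G} → {G} (+0)
site 0, node BFGKQSU: BS={G} ∩ FGKQU={G} → {G} (+0)
site 1, node BS: B={C} ∩ S={C} → {C} (+0)
site 1, node QU: Q={G} ∩ U={G} → {G} (+0)
site 1, node FQU: F={A} ∪ QU={G} → {A,G} (+1)
site 1, node FKQU: FQU={A,G} ∪ K={C} → {A,C,G} (+1)
site 1, node FGKQU: FKQU={A,C,G} ∩ G={A} → {A} (+0)
site 1, node BFGKQSU: BS={C} ∪ FGKQU={A} → {A,C} (+1)
site 2, node BS: B={T} ∩ S={T} → {T} (+0)
site 2, node QU: Q={T} ∩ U={T} → {T} (+0)
site 2, node FQU: F={G} ∪ QU={T} → {G,T} (+1)
site 2, node FKQU: FQU={G,T} ∩ K={T} → {T} (+0)
site 2, node FGKQU: FKQU={T} ∩ G={T} → {T} (+0)
site 2, node BFGKQSU: BS={T} ∩ FGKQU={T} → {T} (+0)
site 3, node BS: B={C} ∩ S={C} → {C} (+0)
site 3, node QU: Q={A} ∪ U={G} → {A,G} (+1)
site 3, node FQU: F={T} ∪ QU={A,G} → {A,G,T} (+1)
site 3, node FKQU: FQU={A,G,T} ∩ K={G} → {G} (+0)
site 3, node FGKQU: FKQU={G} ∪ G={C} → {C,G} (+1)
site 3, node BFGKQSU: BS={C} ∩ FGKQU={C,G} → {C} (+0)
per-site changes: [3, 3, 1, 3]; total = 10

10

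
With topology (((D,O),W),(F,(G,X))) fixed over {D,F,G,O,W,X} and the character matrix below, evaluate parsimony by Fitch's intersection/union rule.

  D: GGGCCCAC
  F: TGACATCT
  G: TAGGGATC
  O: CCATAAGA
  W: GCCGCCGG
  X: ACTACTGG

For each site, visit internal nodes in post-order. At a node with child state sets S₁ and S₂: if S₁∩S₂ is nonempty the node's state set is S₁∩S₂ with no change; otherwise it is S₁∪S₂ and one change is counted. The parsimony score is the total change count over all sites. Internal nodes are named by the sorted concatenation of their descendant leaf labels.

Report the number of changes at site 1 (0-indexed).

DO@0: {G} ∪ {C} = {C,G} (union, +1)
DOW@0: {C,G} ∩ {G} = {G} (intersection, +0)
GX@0: {T} ∪ {A} = {A,T} (union, +1)
FGX@0: {T} ∩ {A,T} = {T} (intersection, +0)
DFGOWX@0: {G} ∪ {T} = {G,T} (union, +1)
DO@1: {G} ∪ {C} = {C,G} (union, +1)
DOW@1: {C,G} ∩ {C} = {C} (intersection, +0)
GX@1: {A} ∪ {C} = {A,C} (union, +1)
FGX@1: {G} ∪ {A,C} = {A,C,G} (union, +1)
DFGOWX@1: {C} ∩ {A,C,G} = {C} (intersection, +0)
DO@2: {G} ∪ {A} = {A,G} (union, +1)
DOW@2: {A,G} ∪ {C} = {A,C,G} (union, +1)
GX@2: {G} ∪ {T} = {G,T} (union, +1)
FGX@2: {A} ∪ {G,T} = {A,G,T} (union, +1)
DFGOWX@2: {A,C,G} ∩ {A,G,T} = {A,G} (intersection, +0)
DO@3: {C} ∪ {T} = {C,T} (union, +1)
DOW@3: {C,T} ∪ {G} = {C,G,T} (union, +1)
GX@3: {G} ∪ {A} = {A,G} (union, +1)
FGX@3: {C} ∪ {A,G} = {A,C,G} (union, +1)
DFGOWX@3: {C,G,T} ∩ {A,C,G} = {C,G} (intersection, +0)
DO@4: {C} ∪ {A} = {A,C} (union, +1)
DOW@4: {A,C} ∩ {C} = {C} (intersection, +0)
GX@4: {G} ∪ {C} = {C,G} (union, +1)
FGX@4: {A} ∪ {C,G} = {A,C,G} (union, +1)
DFGOWX@4: {C} ∩ {A,C,G} = {C} (intersection, +0)
DO@5: {C} ∪ {A} = {A,C} (union, +1)
DOW@5: {A,C} ∩ {C} = {C} (intersection, +0)
GX@5: {A} ∪ {T} = {A,T} (union, +1)
FGX@5: {T} ∩ {A,T} = {T} (intersection, +0)
DFGOWX@5: {C} ∪ {T} = {C,T} (union, +1)
DO@6: {A} ∪ {G} = {A,G} (union, +1)
DOW@6: {A,G} ∩ {G} = {G} (intersection, +0)
GX@6: {T} ∪ {G} = {G,T} (union, +1)
FGX@6: {C} ∪ {G,T} = {C,G,T} (union, +1)
DFGOWX@6: {G} ∩ {C,G,T} = {G} (intersection, +0)
DO@7: {C} ∪ {A} = {A,C} (union, +1)
DOW@7: {A,C} ∪ {G} = {A,C,G} (union, +1)
GX@7: {C} ∪ {G} = {C,G} (union, +1)
FGX@7: {T} ∪ {C,G} = {C,G,T} (union, +1)
DFGOWX@7: {A,C,G} ∩ {C,G,T} = {C,G} (intersection, +0)
per-site changes: [3, 3, 4, 4, 3, 3, 3, 4]; total = 27

3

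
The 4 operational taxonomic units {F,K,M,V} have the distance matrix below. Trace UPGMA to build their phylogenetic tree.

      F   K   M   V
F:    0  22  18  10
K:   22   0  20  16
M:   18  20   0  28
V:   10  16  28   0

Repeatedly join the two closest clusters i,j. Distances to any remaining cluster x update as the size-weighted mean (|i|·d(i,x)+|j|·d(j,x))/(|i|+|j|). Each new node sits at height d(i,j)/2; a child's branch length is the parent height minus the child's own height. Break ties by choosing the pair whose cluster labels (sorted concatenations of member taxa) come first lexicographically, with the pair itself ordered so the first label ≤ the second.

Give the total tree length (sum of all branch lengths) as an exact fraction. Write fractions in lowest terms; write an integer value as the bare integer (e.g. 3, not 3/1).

73/2

step 1: merge (F,V) at d=10; branch lengths F→5, V→5; new cluster FV
  updated: d(FV,K)=19, d(FV,M)=23
step 2: merge (FV,K) at d=19; branch lengths FV→9/2, K→19/2; new cluster FKV
  updated: d(FKV,M)=22
step 3: merge (FKV,M) at d=22; branch lengths FKV→3/2, M→11; new cluster FKMV
final tree: (((F:5,V:5):9/2,K:19/2):3/2,M:11)
total length: 73/2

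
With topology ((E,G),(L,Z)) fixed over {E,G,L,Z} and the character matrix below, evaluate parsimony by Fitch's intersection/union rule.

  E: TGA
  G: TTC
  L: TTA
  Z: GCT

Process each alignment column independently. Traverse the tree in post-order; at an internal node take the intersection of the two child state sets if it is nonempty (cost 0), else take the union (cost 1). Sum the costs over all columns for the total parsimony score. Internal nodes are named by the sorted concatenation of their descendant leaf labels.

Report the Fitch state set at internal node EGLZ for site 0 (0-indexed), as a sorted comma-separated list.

[col 0] EG: children E:{T}, G:{T} ∩→ {T}; cost 0
[col 0] LZ: children L:{T}, Z:{G} ∪→ {G,T}; cost 1
[col 0] EGLZ: children EG:{T}, LZ:{G,T} ∩→ {T}; cost 0
[col 1] EG: children E:{G}, G:{T} ∪→ {G,T}; cost 1
[col 1] LZ: children L:{T}, Z:{C} ∪→ {C,T}; cost 1
[col 1] EGLZ: children EG:{G,T}, LZ:{C,T} ∩→ {T}; cost 0
[col 2] EG: children E:{A}, G:{C} ∪→ {A,C}; cost 1
[col 2] LZ: children L:{A}, Z:{T} ∪→ {A,T}; cost 1
[col 2] EGLZ: children EG:{A,C}, LZ:{A,T} ∩→ {A}; cost 0
per-site changes: [1, 2, 2]; total = 5

T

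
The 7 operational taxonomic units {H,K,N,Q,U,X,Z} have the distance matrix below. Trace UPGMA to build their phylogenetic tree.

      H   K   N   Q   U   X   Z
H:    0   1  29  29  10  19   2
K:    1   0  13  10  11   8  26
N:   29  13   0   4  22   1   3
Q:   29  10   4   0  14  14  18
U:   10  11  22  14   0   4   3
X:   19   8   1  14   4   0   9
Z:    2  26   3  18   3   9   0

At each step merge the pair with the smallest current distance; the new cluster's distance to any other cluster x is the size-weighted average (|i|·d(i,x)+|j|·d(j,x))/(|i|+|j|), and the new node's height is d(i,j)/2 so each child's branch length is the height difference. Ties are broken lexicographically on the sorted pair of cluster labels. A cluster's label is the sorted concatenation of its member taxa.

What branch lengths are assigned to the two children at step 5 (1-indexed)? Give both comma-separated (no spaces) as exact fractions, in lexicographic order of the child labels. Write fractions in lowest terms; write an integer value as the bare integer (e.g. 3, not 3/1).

4/3,13/3

step 1: merge (H,K) at d=1; branch lengths H→1/2, K→1/2; new cluster HK
  updated: d(HK,N)=21, d(HK,Q)=39/2, d(HK,U)=21/2, d(HK,X)=27/2, d(HK,Z)=14
step 2: merge (N,X) at d=1; branch lengths N→1/2, X→1/2; new cluster NX
  updated: d(HK,NX)=69/4, d(NX,Q)=9, d(NX,U)=13, d(NX,Z)=6
step 3: merge (U,Z) at d=3; branch lengths U→3/2, Z→3/2; new cluster UZ
  updated: d(HK,UZ)=49/4, d(NX,UZ)=19/2, d(Q,UZ)=16
step 4: merge (NX,Q) at d=9; branch lengths NX→4, Q→9/2; new cluster NQX
  updated: d(HK,NQX)=18, d(NQX,UZ)=35/3
step 5: merge (NQX,UZ) at d=35/3; branch lengths NQX→4/3, UZ→13/3; new cluster NQUXZ
  updated: d(HK,NQUXZ)=157/10
step 6: merge (HK,NQUXZ) at d=157/10; branch lengths HK→147/20, NQUXZ→121/60; new cluster HKNQUXZ
final tree: ((H:1/2,K:1/2):147/20,(((N:1/2,X:1/2):4,Q:9/2):4/3,(U:3/2,Z:3/2):13/3):121/60)
total length: 428/15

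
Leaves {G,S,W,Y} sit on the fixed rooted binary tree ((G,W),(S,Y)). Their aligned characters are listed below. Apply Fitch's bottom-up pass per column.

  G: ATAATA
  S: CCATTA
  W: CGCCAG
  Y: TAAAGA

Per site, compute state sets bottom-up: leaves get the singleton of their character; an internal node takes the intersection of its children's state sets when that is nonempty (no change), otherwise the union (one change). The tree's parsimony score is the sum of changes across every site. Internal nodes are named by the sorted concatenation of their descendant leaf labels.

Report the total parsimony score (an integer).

[col 0] GW: children G:{A}, W:{C} ∪→ {A,C}; cost 1
[col 0] SY: children S:{C}, Y:{T} ∪→ {C,T}; cost 1
[col 0] GSWY: children GW:{A,C}, SY:{C,T} ∩→ {C}; cost 0
[col 1] GW: children G:{T}, W:{G} ∪→ {G,T}; cost 1
[col 1] SY: children S:{C}, Y:{A} ∪→ {A,C}; cost 1
[col 1] GSWY: children GW:{G,T}, SY:{A,C} ∪→ {A,C,G,T}; cost 1
[col 2] GW: children G:{A}, W:{C} ∪→ {A,C}; cost 1
[col 2] SY: children S:{A}, Y:{A} ∩→ {A}; cost 0
[col 2] GSWY: children GW:{A,C}, SY:{A} ∩→ {A}; cost 0
[col 3] GW: children G:{A}, W:{C} ∪→ {A,C}; cost 1
[col 3] SY: children S:{T}, Y:{A} ∪→ {A,T}; cost 1
[col 3] GSWY: children GW:{A,C}, SY:{A,T} ∩→ {A}; cost 0
[col 4] GW: children G:{T}, W:{A} ∪→ {A,T}; cost 1
[col 4] SY: children S:{T}, Y:{G} ∪→ {G,T}; cost 1
[col 4] GSWY: children GW:{A,T}, SY:{G,T} ∩→ {T}; cost 0
[col 5] GW: children G:{A}, W:{G} ∪→ {A,G}; cost 1
[col 5] SY: children S:{A}, Y:{A} ∩→ {A}; cost 0
[col 5] GSWY: children GW:{A,G}, SY:{A} ∩→ {A}; cost 0
per-site changes: [2, 3, 1, 2, 2, 1]; total = 11

11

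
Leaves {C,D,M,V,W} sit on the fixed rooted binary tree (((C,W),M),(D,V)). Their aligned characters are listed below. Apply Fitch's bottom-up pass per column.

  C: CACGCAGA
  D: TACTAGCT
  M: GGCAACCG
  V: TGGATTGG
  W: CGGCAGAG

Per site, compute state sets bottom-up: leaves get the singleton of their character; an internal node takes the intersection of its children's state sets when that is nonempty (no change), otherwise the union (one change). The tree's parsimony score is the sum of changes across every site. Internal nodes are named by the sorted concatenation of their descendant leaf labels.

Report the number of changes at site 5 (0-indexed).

CW@0: {C} ∩ {C} = {C} (intersection, +0)
CMW@0: {C} ∪ {G} = {C,G} (union, +1)
DV@0: {T} ∩ {T} = {T} (intersection, +0)
CDMVW@0: {C,G} ∪ {T} = {C,G,T} (union, +1)
CW@1: {A} ∪ {G} = {A,G} (union, +1)
CMW@1: {A,G} ∩ {G} = {G} (intersection, +0)
DV@1: {A} ∪ {G} = {A,G} (union, +1)
CDMVW@1: {G} ∩ {A,G} = {G} (intersection, +0)
CW@2: {C} ∪ {G} = {C,G} (union, +1)
CMW@2: {C,G} ∩ {C} = {C} (intersection, +0)
DV@2: {C} ∪ {G} = {C,G} (union, +1)
CDMVW@2: {C} ∩ {C,G} = {C} (intersection, +0)
CW@3: {G} ∪ {C} = {C,G} (union, +1)
CMW@3: {C,G} ∪ {A} = {A,C,G} (union, +1)
DV@3: {T} ∪ {A} = {A,T} (union, +1)
CDMVW@3: {A,C,G} ∩ {A,T} = {A} (intersection, +0)
CW@4: {C} ∪ {A} = {A,C} (union, +1)
CMW@4: {A,C} ∩ {A} = {A} (intersection, +0)
DV@4: {A} ∪ {T} = {A,T} (union, +1)
CDMVW@4: {A} ∩ {A,T} = {A} (intersection, +0)
CW@5: {A} ∪ {G} = {A,G} (union, +1)
CMW@5: {A,G} ∪ {C} = {A,C,G} (union, +1)
DV@5: {G} ∪ {T} = {G,T} (union, +1)
CDMVW@5: {A,C,G} ∩ {G,T} = {G} (intersection, +0)
CW@6: {G} ∪ {A} = {A,G} (union, +1)
CMW@6: {A,G} ∪ {C} = {A,C,G} (union, +1)
DV@6: {C} ∪ {G} = {C,G} (union, +1)
CDMVW@6: {A,C,G} ∩ {C,G} = {C,G} (intersection, +0)
CW@7: {A} ∪ {G} = {A,G} (union, +1)
CMW@7: {A,G} ∩ {G} = {G} (intersection, +0)
DV@7: {T} ∪ {G} = {G,T} (union, +1)
CDMVW@7: {G} ∩ {G,T} = {G} (intersection, +0)
per-site changes: [2, 2, 2, 3, 2, 3, 3, 2]; total = 19

3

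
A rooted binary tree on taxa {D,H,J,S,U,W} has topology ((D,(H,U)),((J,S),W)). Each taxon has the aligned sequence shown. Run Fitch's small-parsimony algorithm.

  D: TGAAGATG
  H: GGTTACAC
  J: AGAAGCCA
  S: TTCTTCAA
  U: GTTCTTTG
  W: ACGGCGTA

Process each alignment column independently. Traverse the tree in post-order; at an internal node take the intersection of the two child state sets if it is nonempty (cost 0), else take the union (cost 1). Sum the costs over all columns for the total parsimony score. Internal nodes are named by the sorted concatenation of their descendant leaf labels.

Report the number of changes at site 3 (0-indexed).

site 0, node HU: H={G} ∩ U={G} → {G} (+0)
site 0, node DHU: D={T} ∪ HU={G} → {G,T} (+1)
site 0, node JS: J={A} ∪ S={T} → {A,T} (+1)
site 0, node JSW: JS={A,T} ∩ W={A} → {A} (+0)
site 0, node DHJSUW: DHU={G,T} ∪ JSW={A} → {A,G,T} (+1)
site 1, node HU: H={G} ∪ U={T} → {G,T} (+1)
site 1, node DHU: D={G} ∩ HU={G,T} → {G} (+0)
site 1, node JS: J={G} ∪ S={T} → {G,T} (+1)
site 1, node JSW: JS={G,T} ∪ W={C} → {C,G,T} (+1)
site 1, node DHJSUW: DHU={G} ∩ JSW={C,G,T} → {G} (+0)
site 2, node HU: H={T} ∩ U={T} → {T} (+0)
site 2, node DHU: D={A} ∪ HU={T} → {A,T} (+1)
site 2, node JS: J={A} ∪ S={C} → {A,C} (+1)
site 2, node JSW: JS={A,C} ∪ W={G} → {A,C,G} (+1)
site 2, node DHJSUW: DHU={A,T} ∩ JSW={A,C,G} → {A} (+0)
site 3, node HU: H={T} ∪ U={C} → {C,T} (+1)
site 3, node DHU: D={A} ∪ HU={C,T} → {A,C,T} (+1)
site 3, node JS: J={A} ∪ S={T} → {A,T} (+1)
site 3, node JSW: JS={A,T} ∪ W={G} → {A,G,T} (+1)
site 3, node DHJSUW: DHU={A,C,T} ∩ JSW={A,G,T} → {A,T} (+0)
site 4, node HU: H={A} ∪ U={T} → {A,T} (+1)
site 4, node DHU: D={G} ∪ HU={A,T} → {A,G,T} (+1)
site 4, node JS: J={G} ∪ S={T} → {G,T} (+1)
site 4, node JSW: JS={G,T} ∪ W={C} → {C,G,T} (+1)
site 4, node DHJSUW: DHU={A,G,T} ∩ JSW={C,G,T} → {G,T} (+0)
site 5, node HU: H={C} ∪ U={T} → {C,T} (+1)
site 5, node DHU: D={A} ∪ HU={C,T} → {A,C,T} (+1)
site 5, node JS: J={C} ∩ S={C} → {C} (+0)
site 5, node JSW: JS={C} ∪ W={G} → {C,G} (+1)
site 5, node DHJSUW: DHU={A,C,T} ∩ JSW={C,G} → {C} (+0)
site 6, node HU: H={A} ∪ U={T} → {A,T} (+1)
site 6, node DHU: D={T} ∩ HU={A,T} → {T} (+0)
site 6, node JS: J={C} ∪ S={A} → {A,C} (+1)
site 6, node JSW: JS={A,C} ∪ W={T} → {A,C,T} (+1)
site 6, node DHJSUW: DHU={T} ∩ JSW={A,C,T} → {T} (+0)
site 7, node HU: H={C} ∪ U={G} → {C,G} (+1)
site 7, node DHU: D={G} ∩ HU={C,G} → {G} (+0)
site 7, node JS: J={A} ∩ S={A} → {A} (+0)
site 7, node JSW: JS={A} ∩ W={A} → {A} (+0)
site 7, node DHJSUW: DHU={G} ∪ JSW={A} → {A,G} (+1)
per-site changes: [3, 3, 3, 4, 4, 3, 3, 2]; total = 25

4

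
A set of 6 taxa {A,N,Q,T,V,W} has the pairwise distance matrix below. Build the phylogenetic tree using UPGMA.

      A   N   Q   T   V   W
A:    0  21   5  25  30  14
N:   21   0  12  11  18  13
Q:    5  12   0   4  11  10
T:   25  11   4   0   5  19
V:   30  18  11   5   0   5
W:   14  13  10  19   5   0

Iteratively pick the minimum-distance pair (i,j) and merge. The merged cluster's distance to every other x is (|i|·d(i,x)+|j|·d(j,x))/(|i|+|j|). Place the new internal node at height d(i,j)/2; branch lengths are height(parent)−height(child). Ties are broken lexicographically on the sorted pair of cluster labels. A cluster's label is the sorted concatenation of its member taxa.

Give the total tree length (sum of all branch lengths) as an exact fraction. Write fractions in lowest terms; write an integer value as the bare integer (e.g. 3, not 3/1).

iteration 1: select Q,T (d=4); attach at lengths (2, 2); label the merged cluster QT
  updated: d(A,QT)=15, d(N,QT)=23/2, d(QT,V)=8, d(QT,W)=29/2
iteration 2: select V,W (d=5); attach at lengths (5/2, 5/2); label the merged cluster VW
  updated: d(A,VW)=22, d(N,VW)=31/2, d(QT,VW)=45/4
iteration 3: select QT,VW (d=45/4); attach at lengths (29/8, 25/8); label the merged cluster QTVW
  updated: d(A,QTVW)=37/2, d(N,QTVW)=27/2
iteration 4: select N,QTVW (d=27/2); attach at lengths (27/4, 9/8); label the merged cluster NQTVW
  updated: d(A,NQTVW)=19
iteration 5: select A,NQTVW (d=19); attach at lengths (19/2, 11/4); label the merged cluster ANQTVW
final tree: (A:19/2,(N:27/4,((Q:2,T:2):29/8,(V:5/2,W:5/2):25/8):9/8):11/4)
total length: 287/8

287/8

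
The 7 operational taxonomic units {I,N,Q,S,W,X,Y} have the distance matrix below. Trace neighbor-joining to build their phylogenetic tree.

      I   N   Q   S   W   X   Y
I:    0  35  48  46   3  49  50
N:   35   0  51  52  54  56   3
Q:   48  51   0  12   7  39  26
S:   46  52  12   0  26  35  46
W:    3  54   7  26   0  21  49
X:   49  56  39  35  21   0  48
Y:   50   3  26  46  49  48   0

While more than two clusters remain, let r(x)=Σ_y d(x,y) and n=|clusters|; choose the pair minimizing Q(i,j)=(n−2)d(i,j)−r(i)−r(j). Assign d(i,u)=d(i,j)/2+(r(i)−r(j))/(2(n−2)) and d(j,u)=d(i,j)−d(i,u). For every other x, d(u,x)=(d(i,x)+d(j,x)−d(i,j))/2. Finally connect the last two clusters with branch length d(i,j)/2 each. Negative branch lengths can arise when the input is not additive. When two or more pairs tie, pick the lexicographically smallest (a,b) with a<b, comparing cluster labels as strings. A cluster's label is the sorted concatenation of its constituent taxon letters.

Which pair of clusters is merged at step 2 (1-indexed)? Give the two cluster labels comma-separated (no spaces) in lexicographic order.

iteration 1: select N,Y (d=3, Q=-458); attach at lengths (22/5, -7/5); label the merged cluster NY
  updated: d(I,NY)=41, d(NY,Q)=37, d(NY,S)=95/2, d(NY,W)=50, d(NY,X)=101/2
iteration 2: select I,W (d=3, Q=-282); attach at lengths (23/2, -17/2); label the merged cluster IW
  updated: d(IW,NY)=44, d(IW,Q)=26, d(IW,S)=69/2, d(IW,X)=67/2
iteration 3: select Q,S (d=12, Q=-207); attach at lengths (7/2, 17/2); label the merged cluster QS
  updated: d(IW,QS)=97/4, d(NY,QS)=145/4, d(QS,X)=31
iteration 4: select IW,X (d=67/2, Q=-599/4); attach at lengths (215/16, 321/16); label the merged cluster IWX
  updated: d(IWX,NY)=61/2, d(IWX,QS)=87/8
iteration 5: select IWX,NY (d=61/2, Q=-621/8); attach at lengths (41/16, 447/16); label the merged cluster INWXY
  updated: d(INWXY,QS)=133/16
iteration 6: select INWXY,QS (d=133/16); attach at lengths (133/32, 133/32); label the merged cluster INQSWXY
final tree: ((((I:23/2,W:-17/2):215/16,X:321/16):41/16,(N:22/5,Y:-7/5):447/16):133/32,(Q:7/2,S:17/2):133/32)
total length: 1445/16

I,W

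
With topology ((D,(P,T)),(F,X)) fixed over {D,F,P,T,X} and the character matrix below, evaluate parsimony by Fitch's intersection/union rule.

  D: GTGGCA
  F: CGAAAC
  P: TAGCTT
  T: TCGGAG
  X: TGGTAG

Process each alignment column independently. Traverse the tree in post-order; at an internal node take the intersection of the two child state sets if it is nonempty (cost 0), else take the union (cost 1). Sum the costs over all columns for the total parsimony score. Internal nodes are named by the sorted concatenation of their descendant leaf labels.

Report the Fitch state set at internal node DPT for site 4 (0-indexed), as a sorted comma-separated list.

A,C,T

site 0, node PT: P={T} ∩ T={T} → {T} (+0)
site 0, node DPT: D={G} ∪ PT={T} → {G,T} (+1)
site 0, node FX: F={C} ∪ X={T} → {C,T} (+1)
site 0, node DFPTX: DPT={G,T} ∩ FX={C,T} → {T} (+0)
site 1, node PT: P={A} ∪ T={C} → {A,C} (+1)
site 1, node DPT: D={T} ∪ PT={A,C} → {A,C,T} (+1)
site 1, node FX: F={G} ∩ X={G} → {G} (+0)
site 1, node DFPTX: DPT={A,C,T} ∪ FX={G} → {A,C,G,T} (+1)
site 2, node PT: P={G} ∩ T={G} → {G} (+0)
site 2, node DPT: D={G} ∩ PT={G} → {G} (+0)
site 2, node FX: F={A} ∪ X={G} → {A,G} (+1)
site 2, node DFPTX: DPT={G} ∩ FX={A,G} → {G} (+0)
site 3, node PT: P={C} ∪ T={G} → {C,G} (+1)
site 3, node DPT: D={G} ∩ PT={C,G} → {G} (+0)
site 3, node FX: F={A} ∪ X={T} → {A,T} (+1)
site 3, node DFPTX: DPT={G} ∪ FX={A,T} → {A,G,T} (+1)
site 4, node PT: P={T} ∪ T={A} → {A,T} (+1)
site 4, node DPT: D={C} ∪ PT={A,T} → {A,C,T} (+1)
site 4, node FX: F={A} ∩ X={A} → {A} (+0)
site 4, node DFPTX: DPT={A,C,T} ∩ FX={A} → {A} (+0)
site 5, node PT: P={T} ∪ T={G} → {G,T} (+1)
site 5, node DPT: D={A} ∪ PT={G,T} → {A,G,T} (+1)
site 5, node FX: F={C} ∪ X={G} → {C,G} (+1)
site 5, node DFPTX: DPT={A,G,T} ∩ FX={C,G} → {G} (+0)
per-site changes: [2, 3, 1, 3, 2, 3]; total = 14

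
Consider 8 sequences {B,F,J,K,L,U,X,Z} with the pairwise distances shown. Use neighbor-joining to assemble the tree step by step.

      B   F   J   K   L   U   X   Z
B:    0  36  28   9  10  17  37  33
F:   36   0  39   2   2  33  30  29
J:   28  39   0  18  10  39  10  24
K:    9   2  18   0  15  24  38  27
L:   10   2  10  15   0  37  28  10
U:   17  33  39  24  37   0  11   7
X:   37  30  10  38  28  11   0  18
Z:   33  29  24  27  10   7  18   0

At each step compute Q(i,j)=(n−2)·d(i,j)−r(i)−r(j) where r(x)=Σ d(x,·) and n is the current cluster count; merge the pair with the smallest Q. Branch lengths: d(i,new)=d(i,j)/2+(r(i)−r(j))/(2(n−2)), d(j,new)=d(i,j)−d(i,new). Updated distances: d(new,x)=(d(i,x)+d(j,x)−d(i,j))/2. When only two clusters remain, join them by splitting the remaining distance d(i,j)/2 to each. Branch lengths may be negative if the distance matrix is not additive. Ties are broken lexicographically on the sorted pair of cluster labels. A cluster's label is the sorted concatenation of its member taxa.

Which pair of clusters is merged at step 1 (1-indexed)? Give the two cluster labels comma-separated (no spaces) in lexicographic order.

F,K

iteration 1: select F,K (d=2, Q=-292); attach at lengths (25/6, -13/6); label the merged cluster FK
  updated: d(B,FK)=43/2, d(FK,J)=55/2, d(FK,L)=15/2, d(FK,U)=55/2, d(FK,X)=33, d(FK,Z)=27
iteration 2: select J,X (d=10, Q=-451/2); attach at lengths (103/20, 97/20); label the merged cluster JX
  updated: d(B,JX)=55/2, d(FK,JX)=101/4, d(JX,L)=14, d(JX,U)=20, d(JX,Z)=16
iteration 3: select U,Z (d=7, Q=-347/2); attach at lengths (87/16, 25/16); label the merged cluster UZ
  updated: d(B,UZ)=43/2, d(FK,UZ)=95/4, d(JX,UZ)=29/2, d(L,UZ)=20
iteration 4: select JX,UZ (d=29/2, Q=-235/2); attach at lengths (15/2, 7); label the merged cluster JUXZ
  updated: d(B,JUXZ)=69/4, d(FK,JUXZ)=69/4, d(JUXZ,L)=39/4
iteration 5: select B,JUXZ (d=69/4, Q=-117/2); attach at lengths (39/4, 15/2); label the merged cluster BJUXZ
  updated: d(BJUXZ,FK)=43/4, d(BJUXZ,L)=5/4
iteration 6: select BJUXZ,FK (d=43/4, Q=-39/2); attach at lengths (9/4, 17/2); label the merged cluster BFJKUXZ
  updated: d(BFJKUXZ,L)=-1
iteration 7: select BFJKUXZ,L (d=-1); attach at lengths (-1/2, -1/2); label the merged cluster BFJKLUXZ
final tree: (((B:39/4,((J:103/20,X:97/20):15/2,(U:87/16,Z:25/16):7):15/2):9/4,(F:25/6,K:-13/6):17/2):-1/2,L:-1/2)
total length: 121/2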